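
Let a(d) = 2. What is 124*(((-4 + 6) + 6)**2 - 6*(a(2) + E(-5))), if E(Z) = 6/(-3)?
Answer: 7936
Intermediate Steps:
E(Z) = -2 (E(Z) = 6*(-1/3) = -2)
124*(((-4 + 6) + 6)**2 - 6*(a(2) + E(-5))) = 124*(((-4 + 6) + 6)**2 - 6*(2 - 2)) = 124*((2 + 6)**2 - 6*0) = 124*(8**2 + 0) = 124*(64 + 0) = 124*64 = 7936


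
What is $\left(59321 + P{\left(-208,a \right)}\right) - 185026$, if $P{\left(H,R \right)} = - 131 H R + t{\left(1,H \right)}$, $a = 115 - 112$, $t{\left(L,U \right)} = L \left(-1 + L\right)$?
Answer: $-43961$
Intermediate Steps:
$a = 3$ ($a = 115 - 112 = 3$)
$P{\left(H,R \right)} = - 131 H R$ ($P{\left(H,R \right)} = - 131 H R + 1 \left(-1 + 1\right) = - 131 H R + 1 \cdot 0 = - 131 H R + 0 = - 131 H R$)
$\left(59321 + P{\left(-208,a \right)}\right) - 185026 = \left(59321 - \left(-27248\right) 3\right) - 185026 = \left(59321 + 81744\right) - 185026 = 141065 - 185026 = -43961$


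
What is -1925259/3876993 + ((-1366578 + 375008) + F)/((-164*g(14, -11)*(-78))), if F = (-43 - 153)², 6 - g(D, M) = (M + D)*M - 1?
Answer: -260027106169/110209987680 ≈ -2.3594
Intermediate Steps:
g(D, M) = 7 - M*(D + M) (g(D, M) = 6 - ((M + D)*M - 1) = 6 - ((D + M)*M - 1) = 6 - (M*(D + M) - 1) = 6 - (-1 + M*(D + M)) = 6 + (1 - M*(D + M)) = 7 - M*(D + M))
F = 38416 (F = (-196)² = 38416)
-1925259/3876993 + ((-1366578 + 375008) + F)/((-164*g(14, -11)*(-78))) = -1925259/3876993 + ((-1366578 + 375008) + 38416)/((-164*(7 - 1*(-11)² - 1*14*(-11))*(-78))) = -1925259*1/3876993 + (-991570 + 38416)/((-164*(7 - 1*121 + 154)*(-78))) = -641753/1292331 - 953154*1/(12792*(7 - 121 + 154)) = -641753/1292331 - 953154/(-164*40*(-78)) = -641753/1292331 - 953154/((-6560*(-78))) = -641753/1292331 - 953154/511680 = -641753/1292331 - 953154*1/511680 = -641753/1292331 - 158859/85280 = -260027106169/110209987680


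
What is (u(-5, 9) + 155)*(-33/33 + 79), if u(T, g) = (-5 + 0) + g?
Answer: 12402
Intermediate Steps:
u(T, g) = -5 + g
(u(-5, 9) + 155)*(-33/33 + 79) = ((-5 + 9) + 155)*(-33/33 + 79) = (4 + 155)*(-33*1/33 + 79) = 159*(-1 + 79) = 159*78 = 12402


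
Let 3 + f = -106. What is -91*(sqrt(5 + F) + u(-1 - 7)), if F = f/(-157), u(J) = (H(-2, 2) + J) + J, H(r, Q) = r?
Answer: 1638 - 91*sqrt(140358)/157 ≈ 1420.8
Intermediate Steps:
f = -109 (f = -3 - 106 = -109)
u(J) = -2 + 2*J (u(J) = (-2 + J) + J = -2 + 2*J)
F = 109/157 (F = -109/(-157) = -109*(-1/157) = 109/157 ≈ 0.69427)
-91*(sqrt(5 + F) + u(-1 - 7)) = -91*(sqrt(5 + 109/157) + (-2 + 2*(-1 - 7))) = -91*(sqrt(894/157) + (-2 + 2*(-8))) = -91*(sqrt(140358)/157 + (-2 - 16)) = -91*(sqrt(140358)/157 - 18) = -91*(-18 + sqrt(140358)/157) = 1638 - 91*sqrt(140358)/157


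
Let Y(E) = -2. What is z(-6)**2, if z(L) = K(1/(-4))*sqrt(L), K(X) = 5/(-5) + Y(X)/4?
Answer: -27/2 ≈ -13.500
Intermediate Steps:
K(X) = -3/2 (K(X) = 5/(-5) - 2/4 = 5*(-1/5) - 2*1/4 = -1 - 1/2 = -3/2)
z(L) = -3*sqrt(L)/2
z(-6)**2 = (-3*I*sqrt(6)/2)**2 = -27/2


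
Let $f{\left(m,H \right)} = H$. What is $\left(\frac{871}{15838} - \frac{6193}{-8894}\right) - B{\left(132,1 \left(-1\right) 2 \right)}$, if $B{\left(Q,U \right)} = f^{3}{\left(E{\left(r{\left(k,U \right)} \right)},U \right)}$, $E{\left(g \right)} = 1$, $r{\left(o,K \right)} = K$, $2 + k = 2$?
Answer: $\frac{308184196}{35215793} \approx 8.7513$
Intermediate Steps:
$k = 0$ ($k = -2 + 2 = 0$)
$B{\left(Q,U \right)} = U^{3}$
$\left(\frac{871}{15838} - \frac{6193}{-8894}\right) - B{\left(132,1 \left(-1\right) 2 \right)} = \left(\frac{871}{15838} - \frac{6193}{-8894}\right) - \left(1 \left(-1\right) 2\right)^{3} = \left(871 \cdot \frac{1}{15838} - - \frac{6193}{8894}\right) - \left(\left(-1\right) 2\right)^{3} = \left(\frac{871}{15838} + \frac{6193}{8894}\right) - \left(-2\right)^{3} = \frac{26457852}{35215793} - -8 = \frac{26457852}{35215793} + 8 = \frac{308184196}{35215793}$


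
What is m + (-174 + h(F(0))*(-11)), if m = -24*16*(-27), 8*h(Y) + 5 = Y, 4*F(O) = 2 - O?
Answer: 163203/16 ≈ 10200.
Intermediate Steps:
F(O) = 1/2 - O/4 (F(O) = (2 - O)/4 = 1/2 - O/4)
h(Y) = -5/8 + Y/8
m = 10368 (m = -384*(-27) = 10368)
m + (-174 + h(F(0))*(-11)) = 10368 + (-174 + (-5/8 + (1/2 - 1/4*0)/8)*(-11)) = 10368 + (-174 + (-5/8 + (1/2 + 0)/8)*(-11)) = 10368 + (-174 + (-5/8 + (1/8)*(1/2))*(-11)) = 10368 + (-174 + (-5/8 + 1/16)*(-11)) = 10368 + (-174 - 9/16*(-11)) = 10368 + (-174 + 99/16) = 10368 - 2685/16 = 163203/16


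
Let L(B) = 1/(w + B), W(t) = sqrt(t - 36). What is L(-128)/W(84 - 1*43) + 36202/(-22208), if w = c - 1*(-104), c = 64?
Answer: -18101/11104 + sqrt(5)/200 ≈ -1.6190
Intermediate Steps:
W(t) = sqrt(-36 + t)
w = 168 (w = 64 - 1*(-104) = 64 + 104 = 168)
L(B) = 1/(168 + B)
L(-128)/W(84 - 1*43) + 36202/(-22208) = 1/((168 - 128)*(sqrt(-36 + (84 - 1*43)))) + 36202/(-22208) = 1/(40*(sqrt(-36 + (84 - 43)))) + 36202*(-1/22208) = 1/(40*(sqrt(-36 + 41))) - 18101/11104 = 1/(40*(sqrt(5))) - 18101/11104 = (sqrt(5)/5)/40 - 18101/11104 = sqrt(5)/200 - 18101/11104 = -18101/11104 + sqrt(5)/200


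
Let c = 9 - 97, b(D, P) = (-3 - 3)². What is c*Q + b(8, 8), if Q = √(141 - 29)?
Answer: 36 - 352*√7 ≈ -895.30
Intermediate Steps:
b(D, P) = 36 (b(D, P) = (-6)² = 36)
Q = 4*√7 (Q = √112 = 4*√7 ≈ 10.583)
c = -88
c*Q + b(8, 8) = -352*√7 + 36 = 36 - 352*√7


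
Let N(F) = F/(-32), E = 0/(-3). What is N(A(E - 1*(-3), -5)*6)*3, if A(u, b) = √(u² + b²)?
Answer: -9*√34/16 ≈ -3.2799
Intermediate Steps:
E = 0 (E = 0*(-⅓) = 0)
A(u, b) = √(b² + u²)
N(F) = -F/32 (N(F) = F*(-1/32) = -F/32)
N(A(E - 1*(-3), -5)*6)*3 = -√((-5)² + (0 - 1*(-3))²)*6/32*3 = -√(25 + (0 + 3)²)*6/32*3 = -√(25 + 3²)*6/32*3 = -√(25 + 9)*6/32*3 = -√34*6/32*3 = -3*√34/16*3 = -9*√34/16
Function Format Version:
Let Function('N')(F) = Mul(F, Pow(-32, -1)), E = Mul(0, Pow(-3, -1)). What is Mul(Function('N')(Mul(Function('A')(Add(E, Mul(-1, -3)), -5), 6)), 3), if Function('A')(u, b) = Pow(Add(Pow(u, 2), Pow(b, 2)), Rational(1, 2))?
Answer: Mul(Rational(-9, 16), Pow(34, Rational(1, 2))) ≈ -3.2799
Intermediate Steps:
E = 0 (E = Mul(0, Rational(-1, 3)) = 0)
Function('A')(u, b) = Pow(Add(Pow(b, 2), Pow(u, 2)), Rational(1, 2))
Function('N')(F) = Mul(Rational(-1, 32), F) (Function('N')(F) = Mul(F, Rational(-1, 32)) = Mul(Rational(-1, 32), F))
Mul(Function('N')(Mul(Function('A')(Add(E, Mul(-1, -3)), -5), 6)), 3) = Mul(Mul(Rational(-1, 32), Mul(Pow(Add(Pow(-5, 2), Pow(Add(0, Mul(-1, -3)), 2)), Rational(1, 2)), 6)), 3) = Mul(Mul(Rational(-1, 32), Mul(Pow(Add(25, Pow(Add(0, 3), 2)), Rational(1, 2)), 6)), 3) = Mul(Mul(Rational(-1, 32), Mul(Pow(Add(25, Pow(3, 2)), Rational(1, 2)), 6)), 3) = Mul(Mul(Rational(-1, 32), Mul(Pow(Add(25, 9), Rational(1, 2)), 6)), 3) = Mul(Mul(Rational(-1, 32), Mul(Pow(34, Rational(1, 2)), 6)), 3) = Mul(Mul(Rational(-1, 32), Mul(6, Pow(34, Rational(1, 2)))), 3) = Mul(Mul(Rational(-3, 16), Pow(34, Rational(1, 2))), 3) = Mul(Rational(-9, 16), Pow(34, Rational(1, 2)))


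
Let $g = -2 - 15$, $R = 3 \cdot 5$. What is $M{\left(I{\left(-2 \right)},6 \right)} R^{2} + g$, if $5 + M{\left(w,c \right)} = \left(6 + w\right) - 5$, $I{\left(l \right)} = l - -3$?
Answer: $-692$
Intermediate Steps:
$I{\left(l \right)} = 3 + l$ ($I{\left(l \right)} = l + 3 = 3 + l$)
$M{\left(w,c \right)} = -4 + w$ ($M{\left(w,c \right)} = -5 + \left(\left(6 + w\right) - 5\right) = -5 + \left(1 + w\right) = -4 + w$)
$R = 15$
$g = -17$ ($g = -2 - 15 = -17$)
$M{\left(I{\left(-2 \right)},6 \right)} R^{2} + g = \left(-4 + \left(3 - 2\right)\right) 15^{2} - 17 = \left(-4 + 1\right) 225 - 17 = \left(-3\right) 225 - 17 = -675 - 17 = -692$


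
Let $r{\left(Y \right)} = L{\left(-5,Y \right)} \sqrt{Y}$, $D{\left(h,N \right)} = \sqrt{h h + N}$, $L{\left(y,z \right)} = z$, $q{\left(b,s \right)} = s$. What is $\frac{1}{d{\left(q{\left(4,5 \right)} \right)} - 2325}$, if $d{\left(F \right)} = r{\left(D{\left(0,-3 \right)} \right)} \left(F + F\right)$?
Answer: $- \frac{1}{2325 - 10 i 3^{\frac{3}{4}} \sqrt{i}} \approx -0.00042713 - 2.9408 \cdot 10^{-6} i$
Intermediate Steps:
$D{\left(h,N \right)} = \sqrt{N + h^{2}}$ ($D{\left(h,N \right)} = \sqrt{h^{2} + N} = \sqrt{N + h^{2}}$)
$r{\left(Y \right)} = Y^{\frac{3}{2}}$ ($r{\left(Y \right)} = Y \sqrt{Y} = Y^{\frac{3}{2}}$)
$d{\left(F \right)} = 2 F 3^{\frac{3}{4}} i^{\frac{3}{2}}$ ($d{\left(F \right)} = \left(\sqrt{-3 + 0^{2}}\right)^{\frac{3}{2}} \left(F + F\right) = \left(\sqrt{-3 + 0}\right)^{\frac{3}{2}} \cdot 2 F = \left(\sqrt{-3}\right)^{\frac{3}{2}} \cdot 2 F = \left(i \sqrt{3}\right)^{\frac{3}{2}} \cdot 2 F = 3^{\frac{3}{4}} i^{\frac{3}{2}} \cdot 2 F = 2 F 3^{\frac{3}{4}} i^{\frac{3}{2}}$)
$\frac{1}{d{\left(q{\left(4,5 \right)} \right)} - 2325} = \frac{1}{2 i 5 \cdot 3^{\frac{3}{4}} \sqrt{i} - 2325} = \frac{1}{10 i 3^{\frac{3}{4}} \sqrt{i} - 2325} = \frac{1}{-2325 + 10 i 3^{\frac{3}{4}} \sqrt{i}}$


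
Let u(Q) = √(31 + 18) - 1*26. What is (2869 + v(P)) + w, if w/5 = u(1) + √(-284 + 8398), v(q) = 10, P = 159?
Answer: 2784 + 5*√8114 ≈ 3234.4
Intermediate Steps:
u(Q) = -19 (u(Q) = √49 - 26 = 7 - 26 = -19)
w = -95 + 5*√8114 (w = 5*(-19 + √(-284 + 8398)) = 5*(-19 + √8114) = -95 + 5*√8114 ≈ 355.39)
(2869 + v(P)) + w = (2869 + 10) + (-95 + 5*√8114) = 2879 + (-95 + 5*√8114) = 2784 + 5*√8114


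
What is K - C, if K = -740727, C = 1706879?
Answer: -2447606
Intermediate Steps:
K - C = -740727 - 1*1706879 = -740727 - 1706879 = -2447606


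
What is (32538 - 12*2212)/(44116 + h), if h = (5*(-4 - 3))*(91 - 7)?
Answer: 2997/20588 ≈ 0.14557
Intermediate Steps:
h = -2940 (h = (5*(-7))*84 = -35*84 = -2940)
(32538 - 12*2212)/(44116 + h) = (32538 - 12*2212)/(44116 - 2940) = (32538 - 26544)/41176 = 5994*(1/41176) = 2997/20588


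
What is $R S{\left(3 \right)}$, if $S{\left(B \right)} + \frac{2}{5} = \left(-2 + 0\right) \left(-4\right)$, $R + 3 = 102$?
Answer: $\frac{3762}{5} \approx 752.4$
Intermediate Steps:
$R = 99$ ($R = -3 + 102 = 99$)
$S{\left(B \right)} = \frac{38}{5}$ ($S{\left(B \right)} = - \frac{2}{5} + \left(-2 + 0\right) \left(-4\right) = - \frac{2}{5} - -8 = - \frac{2}{5} + 8 = \frac{38}{5}$)
$R S{\left(3 \right)} = 99 \cdot \frac{38}{5} = \frac{3762}{5}$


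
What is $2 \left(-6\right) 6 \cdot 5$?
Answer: $-360$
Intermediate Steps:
$2 \left(-6\right) 6 \cdot 5 = \left(-12\right) 30 = -360$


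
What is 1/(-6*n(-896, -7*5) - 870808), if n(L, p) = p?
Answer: -1/870598 ≈ -1.1486e-6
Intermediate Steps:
1/(-6*n(-896, -7*5) - 870808) = 1/(-(-42)*5 - 870808) = 1/(-6*(-35) - 870808) = 1/(210 - 870808) = 1/(-870598) = -1/870598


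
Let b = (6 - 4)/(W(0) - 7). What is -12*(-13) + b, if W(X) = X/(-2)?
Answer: 1090/7 ≈ 155.71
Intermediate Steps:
W(X) = -X/2 (W(X) = X*(-½) = -X/2)
b = -2/7 (b = (6 - 4)/(-½*0 - 7) = 2/(0 - 7) = 2/(-7) = 2*(-⅐) = -2/7 ≈ -0.28571)
-12*(-13) + b = -12*(-13) - 2/7 = 156 - 2/7 = 1090/7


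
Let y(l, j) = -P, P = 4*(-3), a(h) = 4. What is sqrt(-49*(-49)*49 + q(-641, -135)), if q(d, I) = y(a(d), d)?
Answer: sqrt(117661) ≈ 343.02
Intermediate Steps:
P = -12
y(l, j) = 12 (y(l, j) = -1*(-12) = 12)
q(d, I) = 12
sqrt(-49*(-49)*49 + q(-641, -135)) = sqrt(-49*(-49)*49 + 12) = sqrt(2401*49 + 12) = sqrt(117649 + 12) = sqrt(117661)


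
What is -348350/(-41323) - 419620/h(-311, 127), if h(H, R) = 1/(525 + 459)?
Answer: -17062517595490/41323 ≈ -4.1291e+8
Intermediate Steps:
h(H, R) = 1/984
-348350/(-41323) - 419620/h(-311, 127) = -348350/(-41323) - 419620/1/984 = -348350*(-1/41323) - 419620*984 = 348350/41323 - 412906080 = -17062517595490/41323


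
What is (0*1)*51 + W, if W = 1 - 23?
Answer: -22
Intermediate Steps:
W = -22
(0*1)*51 + W = (0*1)*51 - 22 = 0*51 - 22 = 0 - 22 = -22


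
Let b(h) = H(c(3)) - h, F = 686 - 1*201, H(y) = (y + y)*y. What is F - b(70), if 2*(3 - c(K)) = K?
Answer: 1101/2 ≈ 550.50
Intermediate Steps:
c(K) = 3 - K/2
H(y) = 2*y² (H(y) = (2*y)*y = 2*y²)
F = 485 (F = 686 - 201 = 485)
b(h) = 9/2 - h (b(h) = 2*(3 - ½*3)² - h = 2*(3 - 3/2)² - h = 2*(3/2)² - h = 2*(9/4) - h = 9/2 - h)
F - b(70) = 485 - (9/2 - 1*70) = 485 - (9/2 - 70) = 485 - 1*(-131/2) = 485 + 131/2 = 1101/2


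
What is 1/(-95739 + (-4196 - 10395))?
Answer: -1/110330 ≈ -9.0637e-6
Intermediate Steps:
1/(-95739 + (-4196 - 10395)) = 1/(-95739 - 14591) = 1/(-110330) = -1/110330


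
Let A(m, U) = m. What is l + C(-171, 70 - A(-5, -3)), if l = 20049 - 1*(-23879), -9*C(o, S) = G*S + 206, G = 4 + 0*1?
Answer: 394846/9 ≈ 43872.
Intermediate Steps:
G = 4 (G = 4 + 0 = 4)
C(o, S) = -206/9 - 4*S/9 (C(o, S) = -(4*S + 206)/9 = -(206 + 4*S)/9 = -206/9 - 4*S/9)
l = 43928 (l = 20049 + 23879 = 43928)
l + C(-171, 70 - A(-5, -3)) = 43928 + (-206/9 - 4*(70 - 1*(-5))/9) = 43928 + (-206/9 - 4*(70 + 5)/9) = 43928 + (-206/9 - 4/9*75) = 43928 + (-206/9 - 100/3) = 43928 - 506/9 = 394846/9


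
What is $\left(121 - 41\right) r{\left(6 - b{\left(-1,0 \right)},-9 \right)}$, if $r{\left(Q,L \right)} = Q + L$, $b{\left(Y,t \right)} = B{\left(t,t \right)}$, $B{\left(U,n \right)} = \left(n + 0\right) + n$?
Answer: $-240$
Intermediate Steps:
$B{\left(U,n \right)} = 2 n$ ($B{\left(U,n \right)} = n + n = 2 n$)
$b{\left(Y,t \right)} = 2 t$
$r{\left(Q,L \right)} = L + Q$
$\left(121 - 41\right) r{\left(6 - b{\left(-1,0 \right)},-9 \right)} = \left(121 - 41\right) \left(-9 + \left(6 - 2 \cdot 0\right)\right) = 80 \left(-9 + \left(6 - 0\right)\right) = 80 \left(-9 + \left(6 + 0\right)\right) = 80 \left(-9 + 6\right) = 80 \left(-3\right) = -240$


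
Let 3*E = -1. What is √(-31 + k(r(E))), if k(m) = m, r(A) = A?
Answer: I*√282/3 ≈ 5.5976*I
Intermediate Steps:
E = -⅓ (E = (⅓)*(-1) = -⅓ ≈ -0.33333)
√(-31 + k(r(E))) = √(-31 - ⅓) = √(-94/3) = I*√282/3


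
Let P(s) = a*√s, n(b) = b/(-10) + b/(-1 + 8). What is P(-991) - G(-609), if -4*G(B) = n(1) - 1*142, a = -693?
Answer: -9937/280 - 693*I*√991 ≈ -35.489 - 21816.0*I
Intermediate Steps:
n(b) = 3*b/70 (n(b) = b*(-⅒) + b/7 = -b/10 + b*(⅐) = -b/10 + b/7 = 3*b/70)
G(B) = 9937/280 (G(B) = -((3/70)*1 - 1*142)/4 = -(3/70 - 142)/4 = -¼*(-9937/70) = 9937/280)
P(s) = -693*√s
P(-991) - G(-609) = -693*I*√991 - 1*9937/280 = -693*I*√991 - 9937/280 = -9937/280 - 693*I*√991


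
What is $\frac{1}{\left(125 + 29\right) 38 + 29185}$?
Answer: $\frac{1}{35037} \approx 2.8541 \cdot 10^{-5}$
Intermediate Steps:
$\frac{1}{\left(125 + 29\right) 38 + 29185} = \frac{1}{154 \cdot 38 + 29185} = \frac{1}{5852 + 29185} = \frac{1}{35037}$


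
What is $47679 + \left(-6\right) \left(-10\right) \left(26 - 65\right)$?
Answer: $45339$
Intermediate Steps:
$47679 + \left(-6\right) \left(-10\right) \left(26 - 65\right) = 47679 + 60 \left(26 - 65\right) = 47679 + 60 \left(-39\right) = 47679 - 2340 = 45339$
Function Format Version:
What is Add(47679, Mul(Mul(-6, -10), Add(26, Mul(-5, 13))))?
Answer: 45339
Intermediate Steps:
Add(47679, Mul(Mul(-6, -10), Add(26, Mul(-5, 13)))) = Add(47679, Mul(60, Add(26, -65))) = Add(47679, Mul(60, -39)) = Add(47679, -2340) = 45339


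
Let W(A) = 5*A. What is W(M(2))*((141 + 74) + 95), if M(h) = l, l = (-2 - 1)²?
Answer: 13950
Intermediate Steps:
l = 9 (l = (-3)² = 9)
M(h) = 9
W(M(2))*((141 + 74) + 95) = (5*9)*((141 + 74) + 95) = 45*(215 + 95) = 45*310 = 13950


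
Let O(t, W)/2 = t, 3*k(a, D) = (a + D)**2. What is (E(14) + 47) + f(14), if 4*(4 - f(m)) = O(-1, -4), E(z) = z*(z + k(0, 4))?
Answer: 1933/6 ≈ 322.17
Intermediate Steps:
k(a, D) = (D + a)**2/3 (k(a, D) = (a + D)**2/3 = (D + a)**2/3)
O(t, W) = 2*t
E(z) = z*(16/3 + z) (E(z) = z*(z + (4 + 0)**2/3) = z*(z + (1/3)*4**2) = z*(z + (1/3)*16) = z*(z + 16/3) = z*(16/3 + z))
f(m) = 9/2 (f(m) = 4 - (-1)/2 = 4 - 1/4*(-2) = 4 + 1/2 = 9/2)
(E(14) + 47) + f(14) = ((1/3)*14*(16 + 3*14) + 47) + 9/2 = ((1/3)*14*(16 + 42) + 47) + 9/2 = ((1/3)*14*58 + 47) + 9/2 = (812/3 + 47) + 9/2 = 953/3 + 9/2 = 1933/6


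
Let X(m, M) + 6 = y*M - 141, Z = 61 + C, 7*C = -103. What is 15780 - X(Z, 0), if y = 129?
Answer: 15927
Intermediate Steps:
C = -103/7 (C = (⅐)*(-103) = -103/7 ≈ -14.714)
Z = 324/7 (Z = 61 - 103/7 = 324/7 ≈ 46.286)
X(m, M) = -147 + 129*M (X(m, M) = -6 + (129*M - 141) = -6 + (-141 + 129*M) = -147 + 129*M)
15780 - X(Z, 0) = 15780 - (-147 + 129*0) = 15780 - (-147 + 0) = 15780 - 1*(-147) = 15780 + 147 = 15927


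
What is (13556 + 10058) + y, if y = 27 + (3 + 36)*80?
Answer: 26761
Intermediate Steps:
y = 3147 (y = 27 + 39*80 = 27 + 3120 = 3147)
(13556 + 10058) + y = (13556 + 10058) + 3147 = 23614 + 3147 = 26761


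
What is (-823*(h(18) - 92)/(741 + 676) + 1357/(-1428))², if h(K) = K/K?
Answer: 65266928652025/24227545104 ≈ 2693.9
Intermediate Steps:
h(K) = 1
(-823*(h(18) - 92)/(741 + 676) + 1357/(-1428))² = (-823*(1 - 92)/(741 + 676) + 1357/(-1428))² = (-823/(1417/(-91)) + 1357*(-1/1428))² = (-823/(1417*(-1/91)) - 1357/1428)² = (-823/(-109/7) - 1357/1428)² = (-823*(-7/109) - 1357/1428)² = (5761/109 - 1357/1428)² = (8078795/155652)² = 65266928652025/24227545104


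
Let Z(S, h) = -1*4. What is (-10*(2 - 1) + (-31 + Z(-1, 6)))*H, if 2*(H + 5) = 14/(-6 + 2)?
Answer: 1215/4 ≈ 303.75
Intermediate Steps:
Z(S, h) = -4
H = -27/4 (H = -5 + (14/(-6 + 2))/2 = -5 + (14/(-4))/2 = -5 + (14*(-1/4))/2 = -5 + (1/2)*(-7/2) = -5 - 7/4 = -27/4 ≈ -6.7500)
(-10*(2 - 1) + (-31 + Z(-1, 6)))*H = (-10*(2 - 1) + (-31 - 4))*(-27/4) = (-10*1 - 35)*(-27/4) = (-10 - 35)*(-27/4) = -45*(-27/4) = 1215/4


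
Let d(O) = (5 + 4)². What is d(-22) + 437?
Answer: 518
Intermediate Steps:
d(O) = 81 (d(O) = 9² = 81)
d(-22) + 437 = 81 + 437 = 518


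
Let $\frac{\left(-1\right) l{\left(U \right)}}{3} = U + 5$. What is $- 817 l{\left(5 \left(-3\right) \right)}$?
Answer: $-24510$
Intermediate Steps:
$l{\left(U \right)} = -15 - 3 U$ ($l{\left(U \right)} = - 3 \left(U + 5\right) = - 3 \left(5 + U\right) = -15 - 3 U$)
$- 817 l{\left(5 \left(-3\right) \right)} = - 817 \left(-15 - 3 \cdot 5 \left(-3\right)\right) = - 817 \left(-15 - -45\right) = - 817 \left(-15 + 45\right) = \left(-817\right) 30 = -24510$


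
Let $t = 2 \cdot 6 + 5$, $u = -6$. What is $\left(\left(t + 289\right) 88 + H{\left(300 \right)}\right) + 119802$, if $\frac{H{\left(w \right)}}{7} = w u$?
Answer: $134130$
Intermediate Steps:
$t = 17$ ($t = 12 + 5 = 17$)
$H{\left(w \right)} = - 42 w$ ($H{\left(w \right)} = 7 w \left(-6\right) = 7 \left(- 6 w\right) = - 42 w$)
$\left(\left(t + 289\right) 88 + H{\left(300 \right)}\right) + 119802 = \left(\left(17 + 289\right) 88 - 12600\right) + 119802 = \left(306 \cdot 88 - 12600\right) + 119802 = \left(26928 - 12600\right) + 119802 = 14328 + 119802 = 134130$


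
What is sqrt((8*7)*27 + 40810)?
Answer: sqrt(42322) ≈ 205.72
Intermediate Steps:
sqrt((8*7)*27 + 40810) = sqrt(56*27 + 40810) = sqrt(1512 + 40810) = sqrt(42322)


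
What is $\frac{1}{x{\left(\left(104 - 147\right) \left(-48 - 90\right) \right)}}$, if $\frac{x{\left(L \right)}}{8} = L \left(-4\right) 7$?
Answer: $- \frac{1}{1329216} \approx -7.5232 \cdot 10^{-7}$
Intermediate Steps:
$x{\left(L \right)} = - 224 L$ ($x{\left(L \right)} = 8 L \left(-4\right) 7 = 8 - 4 L 7 = 8 \left(- 28 L\right) = - 224 L$)
$\frac{1}{x{\left(\left(104 - 147\right) \left(-48 - 90\right) \right)}} = \frac{1}{\left(-224\right) \left(104 - 147\right) \left(-48 - 90\right)} = \frac{1}{\left(-224\right) \left(\left(-43\right) \left(-138\right)\right)} = \frac{1}{\left(-224\right) 5934} = \frac{1}{-1329216} = - \frac{1}{1329216}$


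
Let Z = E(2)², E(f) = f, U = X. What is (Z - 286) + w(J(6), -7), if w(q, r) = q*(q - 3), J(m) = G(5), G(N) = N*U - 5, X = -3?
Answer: 178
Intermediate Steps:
U = -3
G(N) = -5 - 3*N (G(N) = N*(-3) - 5 = -3*N - 5 = -5 - 3*N)
J(m) = -20 (J(m) = -5 - 3*5 = -5 - 15 = -20)
Z = 4 (Z = 2² = 4)
w(q, r) = q*(-3 + q)
(Z - 286) + w(J(6), -7) = (4 - 286) - 20*(-3 - 20) = -282 - 20*(-23) = -282 + 460 = 178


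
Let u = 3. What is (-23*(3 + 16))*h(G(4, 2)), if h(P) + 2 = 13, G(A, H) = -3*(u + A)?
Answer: -4807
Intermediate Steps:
G(A, H) = -9 - 3*A (G(A, H) = -3*(3 + A) = -9 - 3*A)
h(P) = 11 (h(P) = -2 + 13 = 11)
(-23*(3 + 16))*h(G(4, 2)) = -23*(3 + 16)*11 = -23*19*11 = -437*11 = -4807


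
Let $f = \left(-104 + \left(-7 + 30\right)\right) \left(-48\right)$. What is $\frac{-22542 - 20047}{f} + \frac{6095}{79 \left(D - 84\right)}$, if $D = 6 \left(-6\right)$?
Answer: $- \frac{3562009}{307152} \approx -11.597$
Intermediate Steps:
$D = -36$
$f = 3888$ ($f = \left(-104 + 23\right) \left(-48\right) = \left(-81\right) \left(-48\right) = 3888$)
$\frac{-22542 - 20047}{f} + \frac{6095}{79 \left(D - 84\right)} = \frac{-22542 - 20047}{3888} + \frac{6095}{79 \left(-36 - 84\right)} = \left(-22542 - 20047\right) \frac{1}{3888} + \frac{6095}{79 \left(-120\right)} = \left(-42589\right) \frac{1}{3888} + \frac{6095}{-9480} = - \frac{42589}{3888} + 6095 \left(- \frac{1}{9480}\right) = - \frac{42589}{3888} - \frac{1219}{1896} = - \frac{3562009}{307152}$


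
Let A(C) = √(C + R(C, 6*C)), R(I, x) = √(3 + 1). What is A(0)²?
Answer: 2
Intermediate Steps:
R(I, x) = 2 (R(I, x) = √4 = 2)
A(C) = √(2 + C) (A(C) = √(C + 2) = √(2 + C))
A(0)² = (√(2 + 0))² = (√2)² = 2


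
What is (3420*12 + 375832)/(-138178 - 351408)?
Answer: -208436/244793 ≈ -0.85148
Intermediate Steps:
(3420*12 + 375832)/(-138178 - 351408) = (41040 + 375832)/(-489586) = 416872*(-1/489586) = -208436/244793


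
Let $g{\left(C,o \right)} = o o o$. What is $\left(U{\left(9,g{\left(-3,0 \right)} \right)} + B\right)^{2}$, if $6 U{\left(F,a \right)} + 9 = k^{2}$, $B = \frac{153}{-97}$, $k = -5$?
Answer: $\frac{100489}{84681} \approx 1.1867$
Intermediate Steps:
$B = - \frac{153}{97}$ ($B = 153 \left(- \frac{1}{97}\right) = - \frac{153}{97} \approx -1.5773$)
$g{\left(C,o \right)} = o^{3}$ ($g{\left(C,o \right)} = o^{2} o = o^{3}$)
$U{\left(F,a \right)} = \frac{8}{3}$ ($U{\left(F,a \right)} = - \frac{3}{2} + \frac{\left(-5\right)^{2}}{6} = - \frac{3}{2} + \frac{1}{6} \cdot 25 = - \frac{3}{2} + \frac{25}{6} = \frac{8}{3}$)
$\left(U{\left(9,g{\left(-3,0 \right)} \right)} + B\right)^{2} = \left(\frac{8}{3} - \frac{153}{97}\right)^{2} = \left(\frac{317}{291}\right)^{2} = \frac{100489}{84681}$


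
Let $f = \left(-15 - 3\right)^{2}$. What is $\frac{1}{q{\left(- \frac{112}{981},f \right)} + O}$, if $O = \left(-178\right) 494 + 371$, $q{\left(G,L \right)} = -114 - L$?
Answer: $- \frac{1}{87999} \approx -1.1364 \cdot 10^{-5}$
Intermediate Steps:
$f = 324$ ($f = \left(-18\right)^{2} = 324$)
$O = -87561$ ($O = -87932 + 371 = -87561$)
$\frac{1}{q{\left(- \frac{112}{981},f \right)} + O} = \frac{1}{\left(-114 - 324\right) - 87561} = \frac{1}{-438 - 87561} = \frac{1}{-87999} = - \frac{1}{87999}$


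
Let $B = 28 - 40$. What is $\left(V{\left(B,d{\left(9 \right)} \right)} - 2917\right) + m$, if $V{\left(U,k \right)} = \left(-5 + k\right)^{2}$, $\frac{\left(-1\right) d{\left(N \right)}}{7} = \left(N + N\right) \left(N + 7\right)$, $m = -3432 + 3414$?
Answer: $4081506$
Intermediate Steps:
$m = -18$
$B = -12$
$d{\left(N \right)} = - 14 N \left(7 + N\right)$ ($d{\left(N \right)} = - 7 \left(N + N\right) \left(N + 7\right) = - 7 \cdot 2 N \left(7 + N\right) = - 14 N \left(7 + N\right)$)
$\left(V{\left(B,d{\left(9 \right)} \right)} - 2917\right) + m = \left(\left(-5 - 126 \left(7 + 9\right)\right)^{2} - 2917\right) - 18 = \left(\left(-5 - 126 \cdot 16\right)^{2} - 2917\right) - 18 = \left(\left(-5 - 2016\right)^{2} - 2917\right) - 18 = \left(\left(-2021\right)^{2} - 2917\right) - 18 = \left(4084441 - 2917\right) - 18 = 4081524 - 18 = 4081506$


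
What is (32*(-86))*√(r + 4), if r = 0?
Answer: -5504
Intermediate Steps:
(32*(-86))*√(r + 4) = (32*(-86))*√(0 + 4) = -2752*√4 = -2752*2 = -5504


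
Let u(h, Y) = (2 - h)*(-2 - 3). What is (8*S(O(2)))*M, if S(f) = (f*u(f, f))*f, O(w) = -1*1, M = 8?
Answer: -960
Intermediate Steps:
O(w) = -1
u(h, Y) = -10 + 5*h (u(h, Y) = (2 - h)*(-5) = -10 + 5*h)
S(f) = f²*(-10 + 5*f) (S(f) = (f*(-10 + 5*f))*f = f²*(-10 + 5*f))
(8*S(O(2)))*M = (8*(5*(-1)²*(-2 - 1)))*8 = (8*(5*1*(-3)))*8 = (8*(-15))*8 = -120*8 = -960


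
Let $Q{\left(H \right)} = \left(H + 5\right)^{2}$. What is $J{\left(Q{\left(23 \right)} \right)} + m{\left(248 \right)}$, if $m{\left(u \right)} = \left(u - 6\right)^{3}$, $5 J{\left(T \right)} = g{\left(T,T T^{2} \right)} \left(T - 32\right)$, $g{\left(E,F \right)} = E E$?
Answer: $\frac{533083752}{5} \approx 1.0662 \cdot 10^{8}$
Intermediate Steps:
$g{\left(E,F \right)} = E^{2}$
$Q{\left(H \right)} = \left(5 + H\right)^{2}$
$J{\left(T \right)} = \frac{T^{2} \left(-32 + T\right)}{5}$ ($J{\left(T \right)} = \frac{T^{2} \left(T - 32\right)}{5} = \frac{T^{2} \left(-32 + T\right)}{5}$)
$m{\left(u \right)} = \left(-6 + u\right)^{3}$
$J{\left(Q{\left(23 \right)} \right)} + m{\left(248 \right)} = \frac{\left(\left(5 + 23\right)^{2}\right)^{2} \left(-32 + \left(5 + 23\right)^{2}\right)}{5} + \left(-6 + 248\right)^{3} = \frac{\left(28^{2}\right)^{2} \left(-32 + 28^{2}\right)}{5} + 242^{3} = \frac{784^{2} \left(-32 + 784\right)}{5} + 14172488 = \frac{1}{5} \cdot 614656 \cdot 752 + 14172488 = \frac{462221312}{5} + 14172488 = \frac{533083752}{5}$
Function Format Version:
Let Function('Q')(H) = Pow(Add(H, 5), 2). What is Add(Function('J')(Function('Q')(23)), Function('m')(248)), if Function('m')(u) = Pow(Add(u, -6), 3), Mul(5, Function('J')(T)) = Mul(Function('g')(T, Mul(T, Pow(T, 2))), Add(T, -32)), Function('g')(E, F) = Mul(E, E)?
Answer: Rational(533083752, 5) ≈ 1.0662e+8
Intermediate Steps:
Function('g')(E, F) = Pow(E, 2)
Function('Q')(H) = Pow(Add(5, H), 2)
Function('J')(T) = Mul(Rational(1, 5), Pow(T, 2), Add(-32, T)) (Function('J')(T) = Mul(Rational(1, 5), Mul(Pow(T, 2), Add(T, -32))) = Mul(Rational(1, 5), Mul(Pow(T, 2), Add(-32, T))) = Mul(Rational(1, 5), Pow(T, 2), Add(-32, T)))
Function('m')(u) = Pow(Add(-6, u), 3)
Add(Function('J')(Function('Q')(23)), Function('m')(248)) = Add(Mul(Rational(1, 5), Pow(Pow(Add(5, 23), 2), 2), Add(-32, Pow(Add(5, 23), 2))), Pow(Add(-6, 248), 3)) = Add(Mul(Rational(1, 5), Pow(Pow(28, 2), 2), Add(-32, Pow(28, 2))), Pow(242, 3)) = Add(Mul(Rational(1, 5), Pow(784, 2), Add(-32, 784)), 14172488) = Add(Mul(Rational(1, 5), 614656, 752), 14172488) = Add(Rational(462221312, 5), 14172488) = Rational(533083752, 5)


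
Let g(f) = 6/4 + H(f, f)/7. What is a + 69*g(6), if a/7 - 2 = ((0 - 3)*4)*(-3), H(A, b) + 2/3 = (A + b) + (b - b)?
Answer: 6737/14 ≈ 481.21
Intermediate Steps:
H(A, b) = -2/3 + A + b (H(A, b) = -2/3 + ((A + b) + (b - b)) = -2/3 + ((A + b) + 0) = -2/3 + (A + b) = -2/3 + A + b)
g(f) = 59/42 + 2*f/7 (g(f) = 6/4 + (-2/3 + f + f)/7 = 6*(1/4) + (-2/3 + 2*f)*(1/7) = 3/2 + (-2/21 + 2*f/7) = 59/42 + 2*f/7)
a = 266 (a = 14 + 7*(((0 - 3)*4)*(-3)) = 14 + 7*(-3*4*(-3)) = 14 + 7*(-12*(-3)) = 14 + 7*36 = 14 + 252 = 266)
a + 69*g(6) = 266 + 69*(59/42 + (2/7)*6) = 266 + 69*(59/42 + 12/7) = 266 + 69*(131/42) = 266 + 3013/14 = 6737/14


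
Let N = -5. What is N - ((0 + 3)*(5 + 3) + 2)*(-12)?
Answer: 307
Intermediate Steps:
N - ((0 + 3)*(5 + 3) + 2)*(-12) = -5 - ((0 + 3)*(5 + 3) + 2)*(-12) = -5 - (3*8 + 2)*(-12) = -5 - (24 + 2)*(-12) = -5 - 1*26*(-12) = -5 - 26*(-12) = -5 + 312 = 307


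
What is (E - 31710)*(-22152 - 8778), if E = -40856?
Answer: 2244466380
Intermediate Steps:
(E - 31710)*(-22152 - 8778) = (-40856 - 31710)*(-22152 - 8778) = -72566*(-30930) = 2244466380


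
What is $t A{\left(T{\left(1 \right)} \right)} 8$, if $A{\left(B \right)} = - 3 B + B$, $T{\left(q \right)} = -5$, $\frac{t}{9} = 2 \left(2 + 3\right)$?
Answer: $7200$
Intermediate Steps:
$t = 90$ ($t = 9 \cdot 2 \left(2 + 3\right) = 9 \cdot 2 \cdot 5 = 9 \cdot 10 = 90$)
$A{\left(B \right)} = - 2 B$
$t A{\left(T{\left(1 \right)} \right)} 8 = 90 \left(\left(-2\right) \left(-5\right)\right) 8 = 90 \cdot 10 \cdot 8 = 900 \cdot 8 = 7200$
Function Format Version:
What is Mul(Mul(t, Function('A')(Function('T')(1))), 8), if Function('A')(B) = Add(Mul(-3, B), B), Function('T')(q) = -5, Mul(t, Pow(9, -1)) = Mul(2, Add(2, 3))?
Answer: 7200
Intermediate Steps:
t = 90 (t = Mul(9, Mul(2, Add(2, 3))) = Mul(9, Mul(2, 5)) = Mul(9, 10) = 90)
Function('A')(B) = Mul(-2, B)
Mul(Mul(t, Function('A')(Function('T')(1))), 8) = Mul(Mul(90, Mul(-2, -5)), 8) = Mul(Mul(90, 10), 8) = Mul(900, 8) = 7200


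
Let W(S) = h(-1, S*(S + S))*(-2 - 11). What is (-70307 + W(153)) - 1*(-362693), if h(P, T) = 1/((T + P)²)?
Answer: 640860841742741/2191831489 ≈ 2.9239e+5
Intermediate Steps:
h(P, T) = (P + T)⁻² (h(P, T) = 1/((P + T)²) = (P + T)⁻²)
W(S) = -13/(-1 + 2*S²)² (W(S) = (-2 - 11)/(-1 + S*(S + S))² = -13/(-1 + S*(2*S))² = -13/(-1 + 2*S²)²)
(-70307 + W(153)) - 1*(-362693) = (-70307 - 13/(-1 + 2*153²)²) - 1*(-362693) = (-70307 - 13/(-1 + 2*23409)²) + 362693 = (-70307 - 13/(-1 + 46818)²) + 362693 = (-70307 - 13/46817²) + 362693 = (-70307 - 13*1/2191831489) + 362693 = (-70307 - 13/2191831489) + 362693 = -154101096497136/2191831489 + 362693 = 640860841742741/2191831489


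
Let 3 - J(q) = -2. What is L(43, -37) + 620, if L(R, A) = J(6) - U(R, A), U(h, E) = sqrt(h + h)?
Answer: 625 - sqrt(86) ≈ 615.73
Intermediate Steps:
U(h, E) = sqrt(2)*sqrt(h) (U(h, E) = sqrt(2*h) = sqrt(2)*sqrt(h))
J(q) = 5 (J(q) = 3 - 1*(-2) = 3 + 2 = 5)
L(R, A) = 5 - sqrt(2)*sqrt(R)
L(43, -37) + 620 = (5 - sqrt(2)*sqrt(43)) + 620 = (5 - sqrt(86)) + 620 = 625 - sqrt(86)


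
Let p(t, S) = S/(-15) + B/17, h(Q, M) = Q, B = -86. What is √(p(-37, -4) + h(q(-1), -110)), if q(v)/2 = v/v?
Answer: 2*I*√45390/255 ≈ 1.671*I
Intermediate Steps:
q(v) = 2 (q(v) = 2*(v/v) = 2*1 = 2)
p(t, S) = -86/17 - S/15 (p(t, S) = S/(-15) - 86/17 = S*(-1/15) - 86*1/17 = -S/15 - 86/17 = -86/17 - S/15)
√(p(-37, -4) + h(q(-1), -110)) = √((-86/17 - 1/15*(-4)) + 2) = √((-86/17 + 4/15) + 2) = √(-1222/255 + 2) = √(-712/255) = 2*I*√45390/255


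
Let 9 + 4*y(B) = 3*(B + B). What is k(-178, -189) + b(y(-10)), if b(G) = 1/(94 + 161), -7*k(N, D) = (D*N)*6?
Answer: -7353179/255 ≈ -28836.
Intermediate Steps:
k(N, D) = -6*D*N/7 (k(N, D) = -D*N*6/7 = -6*D*N/7)
y(B) = -9/4 + 3*B/2 (y(B) = -9/4 + (3*(B + B))/4 = -9/4 + (3*(2*B))/4 = -9/4 + (6*B)/4 = -9/4 + 3*B/2)
b(G) = 1/255
k(-178, -189) + b(y(-10)) = -6/7*(-189)*(-178) + 1/255 = -28836 + 1/255 = -7353179/255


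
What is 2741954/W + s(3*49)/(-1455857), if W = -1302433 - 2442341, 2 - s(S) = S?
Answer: -1995674966174/2725927720659 ≈ -0.73211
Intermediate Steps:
s(S) = 2 - S
W = -3744774
2741954/W + s(3*49)/(-1455857) = 2741954/(-3744774) + (2 - 3*49)/(-1455857) = 2741954*(-1/3744774) + (2 - 1*147)*(-1/1455857) = -1370977/1872387 + (2 - 147)*(-1/1455857) = -1370977/1872387 - 145*(-1/1455857) = -1370977/1872387 + 145/1455857 = -1995674966174/2725927720659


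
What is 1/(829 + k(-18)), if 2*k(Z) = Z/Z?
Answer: 2/1659 ≈ 0.0012055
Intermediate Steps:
k(Z) = ½ (k(Z) = (Z/Z)/2 = (½)*1 = ½)
1/(829 + k(-18)) = 1/(829 + ½) = 1/(1659/2) = 2/1659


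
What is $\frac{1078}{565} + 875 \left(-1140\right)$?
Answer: $- \frac{563586422}{565} \approx -9.975 \cdot 10^{5}$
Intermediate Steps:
$\frac{1078}{565} + 875 \left(-1140\right) = 1078 \cdot \frac{1}{565} - 997500 = \frac{1078}{565} - 997500 = - \frac{563586422}{565}$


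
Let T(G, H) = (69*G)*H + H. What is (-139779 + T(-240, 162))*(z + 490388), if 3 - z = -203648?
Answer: -1958811949143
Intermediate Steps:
z = 203651 (z = 3 - 1*(-203648) = 3 + 203648 = 203651)
T(G, H) = H + 69*G*H (T(G, H) = 69*G*H + H = H + 69*G*H)
(-139779 + T(-240, 162))*(z + 490388) = (-139779 + 162*(1 + 69*(-240)))*(203651 + 490388) = (-139779 + 162*(1 - 16560))*694039 = (-139779 + 162*(-16559))*694039 = (-139779 - 2682558)*694039 = -2822337*694039 = -1958811949143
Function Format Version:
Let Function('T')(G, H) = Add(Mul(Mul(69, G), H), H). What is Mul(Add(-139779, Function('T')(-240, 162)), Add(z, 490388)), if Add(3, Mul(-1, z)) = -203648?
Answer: -1958811949143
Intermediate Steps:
z = 203651 (z = Add(3, Mul(-1, -203648)) = Add(3, 203648) = 203651)
Function('T')(G, H) = Add(H, Mul(69, G, H)) (Function('T')(G, H) = Add(Mul(69, G, H), H) = Add(H, Mul(69, G, H)))
Mul(Add(-139779, Function('T')(-240, 162)), Add(z, 490388)) = Mul(Add(-139779, Mul(162, Add(1, Mul(69, -240)))), Add(203651, 490388)) = Mul(Add(-139779, Mul(162, Add(1, -16560))), 694039) = Mul(Add(-139779, Mul(162, -16559)), 694039) = Mul(Add(-139779, -2682558), 694039) = Mul(-2822337, 694039) = -1958811949143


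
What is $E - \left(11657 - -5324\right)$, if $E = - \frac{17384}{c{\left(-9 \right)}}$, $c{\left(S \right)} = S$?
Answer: $- \frac{135445}{9} \approx -15049.0$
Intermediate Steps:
$E = \frac{17384}{9}$ ($E = - \frac{17384}{-9} = \left(-17384\right) \left(- \frac{1}{9}\right) = \frac{17384}{9} \approx 1931.6$)
$E - \left(11657 - -5324\right) = \frac{17384}{9} - \left(11657 - -5324\right) = \frac{17384}{9} - \left(11657 + 5324\right) = \frac{17384}{9} - 16981 = - \frac{135445}{9}$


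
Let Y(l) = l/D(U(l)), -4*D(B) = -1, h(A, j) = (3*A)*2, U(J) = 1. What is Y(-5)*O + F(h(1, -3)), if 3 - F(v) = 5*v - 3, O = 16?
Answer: -344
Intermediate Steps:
h(A, j) = 6*A
D(B) = ¼ (D(B) = -¼*(-1) = ¼)
Y(l) = 4*l (Y(l) = l/(¼) = l*4 = 4*l)
F(v) = 6 - 5*v (F(v) = 3 - (5*v - 3) = 3 - (-3 + 5*v) = 3 + (3 - 5*v) = 6 - 5*v)
Y(-5)*O + F(h(1, -3)) = (4*(-5))*16 + (6 - 30) = -20*16 + (6 - 5*6) = -320 + (6 - 30) = -320 - 24 = -344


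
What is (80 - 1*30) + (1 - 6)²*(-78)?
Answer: -1900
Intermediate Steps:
(80 - 1*30) + (1 - 6)²*(-78) = (80 - 30) + (-5)²*(-78) = 50 + 25*(-78) = 50 - 1950 = -1900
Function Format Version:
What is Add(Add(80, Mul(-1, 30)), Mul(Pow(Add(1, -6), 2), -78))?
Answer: -1900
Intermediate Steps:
Add(Add(80, Mul(-1, 30)), Mul(Pow(Add(1, -6), 2), -78)) = Add(Add(80, -30), Mul(Pow(-5, 2), -78)) = Add(50, Mul(25, -78)) = Add(50, -1950) = -1900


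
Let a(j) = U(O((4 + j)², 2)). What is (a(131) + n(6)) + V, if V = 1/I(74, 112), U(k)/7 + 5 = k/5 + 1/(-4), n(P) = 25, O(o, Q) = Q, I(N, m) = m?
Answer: -5007/560 ≈ -8.9411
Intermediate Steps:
U(k) = -147/4 + 7*k/5 (U(k) = -35 + 7*(k/5 + 1/(-4)) = -35 + 7*(k*(⅕) + 1*(-¼)) = -35 + 7*(k/5 - ¼) = -35 + 7*(-¼ + k/5) = -35 + (-7/4 + 7*k/5) = -147/4 + 7*k/5)
V = 1/112 ≈ 0.0089286
a(j) = -679/20 (a(j) = -147/4 + (7/5)*2 = -147/4 + 14/5 = -679/20)
(a(131) + n(6)) + V = (-679/20 + 25) + 1/112 = -179/20 + 1/112 = -5007/560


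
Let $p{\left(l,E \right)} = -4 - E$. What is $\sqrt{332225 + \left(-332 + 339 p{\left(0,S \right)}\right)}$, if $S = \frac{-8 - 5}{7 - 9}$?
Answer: $\frac{99 \sqrt{134}}{2} \approx 573.0$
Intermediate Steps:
$S = \frac{13}{2}$ ($S = - \frac{13}{-2} = \left(-13\right) \left(- \frac{1}{2}\right) = \frac{13}{2} \approx 6.5$)
$\sqrt{332225 + \left(-332 + 339 p{\left(0,S \right)}\right)} = \sqrt{332225 + \left(-332 + 339 \left(-4 - \frac{13}{2}\right)\right)} = \sqrt{332225 + \left(-332 + 339 \left(- \frac{21}{2}\right)\right)} = \sqrt{332225 - \frac{7783}{2}} = \sqrt{\frac{656667}{2}} = \frac{99 \sqrt{134}}{2}$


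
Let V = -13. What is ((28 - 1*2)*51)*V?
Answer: -17238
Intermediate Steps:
((28 - 1*2)*51)*V = ((28 - 1*2)*51)*(-13) = ((28 - 2)*51)*(-13) = (26*51)*(-13) = 1326*(-13) = -17238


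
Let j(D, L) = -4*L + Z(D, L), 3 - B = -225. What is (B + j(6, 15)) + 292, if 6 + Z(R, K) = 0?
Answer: 454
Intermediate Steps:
B = 228 (B = 3 - 1*(-225) = 3 + 225 = 228)
Z(R, K) = -6 (Z(R, K) = -6 + 0 = -6)
j(D, L) = -6 - 4*L (j(D, L) = -4*L - 6 = -6 - 4*L)
(B + j(6, 15)) + 292 = (228 + (-6 - 4*15)) + 292 = (228 + (-6 - 60)) + 292 = (228 - 66) + 292 = 162 + 292 = 454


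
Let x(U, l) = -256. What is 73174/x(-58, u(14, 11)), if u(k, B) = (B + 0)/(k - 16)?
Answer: -36587/128 ≈ -285.84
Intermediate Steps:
u(k, B) = B/(-16 + k)
73174/x(-58, u(14, 11)) = 73174/(-256) = 73174*(-1/256) = -36587/128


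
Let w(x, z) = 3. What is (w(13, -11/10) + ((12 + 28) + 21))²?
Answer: 4096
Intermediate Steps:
(w(13, -11/10) + ((12 + 28) + 21))² = (3 + ((12 + 28) + 21))² = (3 + (40 + 21))² = (3 + 61)² = 64² = 4096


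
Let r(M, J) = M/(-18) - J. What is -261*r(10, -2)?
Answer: -377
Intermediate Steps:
r(M, J) = -J - M/18 (r(M, J) = M*(-1/18) - J = -M/18 - J = -J - M/18)
-261*r(10, -2) = -261*(-1*(-2) - 1/18*10) = -261*(2 - 5/9) = -261*13/9 = -377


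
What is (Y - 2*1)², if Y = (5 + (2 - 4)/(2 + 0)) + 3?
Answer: 25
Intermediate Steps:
Y = 7 (Y = (5 - 2/2) + 3 = (5 - 2*½) + 3 = (5 - 1) + 3 = 4 + 3 = 7)
(Y - 2*1)² = (7 - 2*1)² = (7 - 2)² = 5² = 25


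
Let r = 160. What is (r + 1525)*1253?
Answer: 2111305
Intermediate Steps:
(r + 1525)*1253 = (160 + 1525)*1253 = 1685*1253 = 2111305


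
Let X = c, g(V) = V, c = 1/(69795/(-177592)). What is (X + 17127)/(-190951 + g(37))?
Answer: -1195201373/13324842630 ≈ -0.089697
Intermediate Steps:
c = -177592/69795 (c = 1/(69795*(-1/177592)) = 1/(-69795/177592) = -177592/69795 ≈ -2.5445)
X = -177592/69795 ≈ -2.5445
(X + 17127)/(-190951 + g(37)) = (-177592/69795 + 17127)/(-190951 + 37) = (1195201373/69795)/(-190914) = (1195201373/69795)*(-1/190914) = -1195201373/13324842630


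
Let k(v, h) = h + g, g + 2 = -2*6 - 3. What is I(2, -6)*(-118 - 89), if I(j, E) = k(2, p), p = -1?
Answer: 3726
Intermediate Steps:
g = -17 (g = -2 + (-2*6 - 3) = -2 + (-12 - 3) = -2 - 15 = -17)
k(v, h) = -17 + h (k(v, h) = h - 17 = -17 + h)
I(j, E) = -18 (I(j, E) = -17 - 1 = -18)
I(2, -6)*(-118 - 89) = -18*(-118 - 89) = -18*(-207) = 3726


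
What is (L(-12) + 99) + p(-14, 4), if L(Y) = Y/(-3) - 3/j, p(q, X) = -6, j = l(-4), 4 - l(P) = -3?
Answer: 676/7 ≈ 96.571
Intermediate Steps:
l(P) = 7 (l(P) = 4 - 1*(-3) = 4 + 3 = 7)
j = 7
L(Y) = -3/7 - Y/3 (L(Y) = Y/(-3) - 3/7 = Y*(-⅓) - 3*⅐ = -Y/3 - 3/7 = -3/7 - Y/3)
(L(-12) + 99) + p(-14, 4) = ((-3/7 - ⅓*(-12)) + 99) - 6 = ((-3/7 + 4) + 99) - 6 = (25/7 + 99) - 6 = 718/7 - 6 = 676/7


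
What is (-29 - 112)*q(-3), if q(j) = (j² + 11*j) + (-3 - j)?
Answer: 3384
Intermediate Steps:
q(j) = -3 + j² + 10*j
(-29 - 112)*q(-3) = (-29 - 112)*(-3 + (-3)² + 10*(-3)) = -141*(-3 + 9 - 30) = -141*(-24) = 3384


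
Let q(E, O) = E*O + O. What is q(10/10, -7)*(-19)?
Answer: 266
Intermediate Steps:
q(E, O) = O + E*O
q(10/10, -7)*(-19) = -7*(1 + 10/10)*(-19) = -7*(1 + 10*(⅒))*(-19) = -7*(1 + 1)*(-19) = -7*2*(-19) = -14*(-19) = 266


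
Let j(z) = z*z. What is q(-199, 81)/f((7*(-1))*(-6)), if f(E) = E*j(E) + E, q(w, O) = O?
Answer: 27/24710 ≈ 0.0010927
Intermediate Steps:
j(z) = z²
f(E) = E + E³ (f(E) = E*E² + E = E³ + E = E + E³)
q(-199, 81)/f((7*(-1))*(-6)) = 81/((7*(-1))*(-6) + ((7*(-1))*(-6))³) = 81/(-7*(-6) + (-7*(-6))³) = 81/(42 + 42³) = 81/(42 + 74088) = 81/74130 = 81*(1/74130) = 27/24710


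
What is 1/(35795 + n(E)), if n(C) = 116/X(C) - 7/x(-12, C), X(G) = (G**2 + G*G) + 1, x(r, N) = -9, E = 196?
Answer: 76833/2750297110 ≈ 2.7936e-5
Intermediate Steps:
X(G) = 1 + 2*G**2 (X(G) = (G**2 + G**2) + 1 = 2*G**2 + 1 = 1 + 2*G**2)
n(C) = 7/9 + 116/(1 + 2*C**2) (n(C) = 116/(1 + 2*C**2) - 7/(-9) = 116/(1 + 2*C**2) - 7*(-1/9) = 116/(1 + 2*C**2) + 7/9 = 7/9 + 116/(1 + 2*C**2))
1/(35795 + n(E)) = 1/(35795 + (1051 + 14*196**2)/(9*(1 + 2*196**2))) = 1/(35795 + (1051 + 14*38416)/(9*(1 + 2*38416))) = 1/(35795 + (1051 + 537824)/(9*(1 + 76832))) = 1/(35795 + (1/9)*538875/76833) = 1/(35795 + (1/9)*(1/76833)*538875) = 1/(35795 + 59875/76833) = 1/(2750297110/76833) = 76833/2750297110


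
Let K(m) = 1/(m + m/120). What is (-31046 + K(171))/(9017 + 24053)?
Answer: -107062111/114041895 ≈ -0.93880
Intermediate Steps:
K(m) = 120/(121*m) (K(m) = 1/(m + m*(1/120)) = 1/(m + m/120) = 1/(121*m/120) = 120/(121*m))
(-31046 + K(171))/(9017 + 24053) = (-31046 + (120/121)/171)/(9017 + 24053) = (-31046 + (120/121)*(1/171))/33070 = (-31046 + 40/6897)*(1/33070) = -214124222/6897*1/33070 = -107062111/114041895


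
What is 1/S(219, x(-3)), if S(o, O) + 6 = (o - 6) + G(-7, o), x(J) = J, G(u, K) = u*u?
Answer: 1/256 ≈ 0.0039063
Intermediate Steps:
G(u, K) = u²
S(o, O) = 37 + o (S(o, O) = -6 + ((o - 6) + (-7)²) = -6 + ((-6 + o) + 49) = -6 + (43 + o) = 37 + o)
1/S(219, x(-3)) = 1/(37 + 219) = 1/256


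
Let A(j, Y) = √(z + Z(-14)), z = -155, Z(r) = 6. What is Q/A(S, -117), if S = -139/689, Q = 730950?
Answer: -730950*I*√149/149 ≈ -59882.0*I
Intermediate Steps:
S = -139/689 (S = -139*1/689 = -139/689 ≈ -0.20174)
A(j, Y) = I*√149 (A(j, Y) = √(-155 + 6) = √(-149) = I*√149)
Q/A(S, -117) = 730950/((I*√149)) = 730950*(-I*√149/149) = -730950*I*√149/149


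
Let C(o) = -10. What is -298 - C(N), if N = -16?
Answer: -288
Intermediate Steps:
-298 - C(N) = -298 - 1*(-10) = -298 + 10 = -288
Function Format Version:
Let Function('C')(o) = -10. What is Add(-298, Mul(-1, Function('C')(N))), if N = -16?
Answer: -288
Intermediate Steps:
Add(-298, Mul(-1, Function('C')(N))) = Add(-298, Mul(-1, -10)) = Add(-298, 10) = -288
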